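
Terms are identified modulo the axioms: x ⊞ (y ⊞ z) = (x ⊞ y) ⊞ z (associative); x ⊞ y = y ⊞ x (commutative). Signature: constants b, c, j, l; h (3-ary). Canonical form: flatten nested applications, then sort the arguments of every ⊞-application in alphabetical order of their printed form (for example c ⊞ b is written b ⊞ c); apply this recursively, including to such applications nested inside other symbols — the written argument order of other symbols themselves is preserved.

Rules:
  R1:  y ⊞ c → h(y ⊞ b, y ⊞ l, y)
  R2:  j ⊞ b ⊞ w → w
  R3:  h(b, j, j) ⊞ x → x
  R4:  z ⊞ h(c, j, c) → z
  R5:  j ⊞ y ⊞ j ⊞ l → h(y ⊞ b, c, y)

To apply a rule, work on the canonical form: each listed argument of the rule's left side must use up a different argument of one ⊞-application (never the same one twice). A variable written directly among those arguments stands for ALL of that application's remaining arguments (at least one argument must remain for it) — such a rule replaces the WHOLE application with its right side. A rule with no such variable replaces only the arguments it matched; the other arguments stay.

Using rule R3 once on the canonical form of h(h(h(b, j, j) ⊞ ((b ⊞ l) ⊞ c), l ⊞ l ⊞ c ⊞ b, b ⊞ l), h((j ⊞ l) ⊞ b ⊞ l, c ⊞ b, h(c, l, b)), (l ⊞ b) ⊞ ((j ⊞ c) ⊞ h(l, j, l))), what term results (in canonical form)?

Canonical form:  h(h(b ⊞ c ⊞ h(b, j, j) ⊞ l, b ⊞ c ⊞ l ⊞ l, b ⊞ l), h(b ⊞ j ⊞ l ⊞ l, b ⊞ c, h(c, l, b)), b ⊞ c ⊞ h(l, j, l) ⊞ j ⊞ l)
Match R3:  consume h(b, j, j);  x := b ⊞ c ⊞ l
The extension variable absorbs all remaining arguments, so the whole application is rewritten.
New term:  h(h(b ⊞ c ⊞ l, b ⊞ c ⊞ l ⊞ l, b ⊞ l), h(b ⊞ j ⊞ l ⊞ l, b ⊞ c, h(c, l, b)), b ⊞ c ⊞ h(l, j, l) ⊞ j ⊞ l)

Answer: h(h(b ⊞ c ⊞ l, b ⊞ c ⊞ l ⊞ l, b ⊞ l), h(b ⊞ j ⊞ l ⊞ l, b ⊞ c, h(c, l, b)), b ⊞ c ⊞ h(l, j, l) ⊞ j ⊞ l)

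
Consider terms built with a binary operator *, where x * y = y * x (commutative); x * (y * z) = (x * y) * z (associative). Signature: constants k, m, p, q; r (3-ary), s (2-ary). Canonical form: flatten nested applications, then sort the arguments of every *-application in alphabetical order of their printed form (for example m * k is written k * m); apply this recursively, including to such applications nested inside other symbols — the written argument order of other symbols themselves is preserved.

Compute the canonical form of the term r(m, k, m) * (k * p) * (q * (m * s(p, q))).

Answer: k * m * p * q * r(m, k, m) * s(p, q)

Derivation:
Flatten:  r(m, k, m) * k * p * q * m * s(p, q)
Sort arguments:  k * m * p * q * r(m, k, m) * s(p, q)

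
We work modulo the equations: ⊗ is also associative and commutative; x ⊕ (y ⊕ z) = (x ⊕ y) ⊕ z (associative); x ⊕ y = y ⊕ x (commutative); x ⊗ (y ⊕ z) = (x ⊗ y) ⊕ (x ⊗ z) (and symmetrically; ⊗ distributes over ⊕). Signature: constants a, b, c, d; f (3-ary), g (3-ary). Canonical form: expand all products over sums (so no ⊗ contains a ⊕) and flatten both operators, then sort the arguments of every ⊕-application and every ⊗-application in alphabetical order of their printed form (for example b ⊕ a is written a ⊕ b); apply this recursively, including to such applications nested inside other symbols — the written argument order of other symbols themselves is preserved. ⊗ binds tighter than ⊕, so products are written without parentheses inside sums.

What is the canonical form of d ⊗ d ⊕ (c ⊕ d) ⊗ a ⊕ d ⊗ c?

Answer: a ⊗ c ⊕ a ⊗ d ⊕ c ⊗ d ⊕ d ⊗ d

Derivation:
Distribute:  d ⊗ d ⊕ a ⊗ c ⊕ a ⊗ d ⊕ c ⊗ d
Sort:  a ⊗ c ⊕ a ⊗ d ⊕ c ⊗ d ⊕ d ⊗ d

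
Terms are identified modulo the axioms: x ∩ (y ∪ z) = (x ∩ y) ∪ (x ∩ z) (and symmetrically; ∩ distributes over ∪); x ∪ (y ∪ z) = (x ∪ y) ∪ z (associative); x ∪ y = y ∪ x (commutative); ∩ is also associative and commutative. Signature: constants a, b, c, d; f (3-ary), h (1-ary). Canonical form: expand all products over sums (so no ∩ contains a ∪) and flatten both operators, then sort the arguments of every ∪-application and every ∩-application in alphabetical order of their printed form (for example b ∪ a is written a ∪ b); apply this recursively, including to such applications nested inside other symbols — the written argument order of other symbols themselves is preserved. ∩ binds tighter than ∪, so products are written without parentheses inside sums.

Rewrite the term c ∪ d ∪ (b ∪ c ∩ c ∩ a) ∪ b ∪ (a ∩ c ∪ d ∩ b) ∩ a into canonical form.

Answer: a ∩ a ∩ c ∪ a ∩ b ∩ d ∪ a ∩ c ∩ c ∪ b ∪ b ∪ c ∪ d

Derivation:
Expand products over sums:  c ∪ d ∪ b ∪ a ∩ c ∩ c ∪ b ∪ a ∩ a ∩ c ∪ a ∩ b ∩ d
Order the arguments:  a ∩ a ∩ c ∪ a ∩ b ∩ d ∪ a ∩ c ∩ c ∪ b ∪ b ∪ c ∪ d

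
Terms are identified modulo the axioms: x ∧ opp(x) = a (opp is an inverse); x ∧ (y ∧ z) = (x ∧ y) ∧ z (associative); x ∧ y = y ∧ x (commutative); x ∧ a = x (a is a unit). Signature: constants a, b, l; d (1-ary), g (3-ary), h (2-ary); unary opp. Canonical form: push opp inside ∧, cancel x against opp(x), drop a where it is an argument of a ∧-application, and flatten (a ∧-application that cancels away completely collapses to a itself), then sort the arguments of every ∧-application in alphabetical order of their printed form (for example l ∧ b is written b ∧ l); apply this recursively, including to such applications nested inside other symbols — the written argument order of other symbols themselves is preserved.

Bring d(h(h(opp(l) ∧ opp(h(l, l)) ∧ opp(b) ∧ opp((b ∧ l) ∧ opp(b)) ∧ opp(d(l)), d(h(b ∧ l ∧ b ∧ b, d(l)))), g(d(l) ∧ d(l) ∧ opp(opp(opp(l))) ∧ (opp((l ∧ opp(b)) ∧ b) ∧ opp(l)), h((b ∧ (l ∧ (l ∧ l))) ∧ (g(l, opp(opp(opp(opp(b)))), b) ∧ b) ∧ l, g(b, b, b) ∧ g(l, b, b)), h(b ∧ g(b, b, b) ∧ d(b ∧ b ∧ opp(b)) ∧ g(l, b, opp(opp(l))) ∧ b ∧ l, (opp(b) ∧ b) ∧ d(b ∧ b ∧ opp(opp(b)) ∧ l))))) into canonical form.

Work inside:  b ∧ g(b, b, b) ∧ d(b ∧ b ∧ opp(b)) ∧ g(l, b, opp(opp(l))) ∧ b ∧ l
Push opp inside:  distribute opp over ∧ and collapse double opp
Collect:  b ∧ b ∧ g(b, b, b) ∧ d(b) ∧ g(l, b, l) ∧ l
Order the arguments:  b ∧ b ∧ d(b) ∧ g(b, b, b) ∧ g(l, b, l) ∧ l
Put back:  d(h(h(opp(b) ∧ opp(d(l)) ∧ opp(h(l, l)) ∧ opp(l) ∧ opp(l), d(h(b ∧ b ∧ b ∧ l, d(l)))), g(d(l) ∧ d(l) ∧ opp(l) ∧ opp(l) ∧ opp(l), h(b ∧ b ∧ g(l, b, b) ∧ l ∧ l ∧ l ∧ l, g(b, b, b) ∧ g(l, b, b)), h(b ∧ b ∧ d(b) ∧ g(b, b, b) ∧ g(l, b, l) ∧ l, d(b ∧ b ∧ b ∧ l)))))

Answer: d(h(h(opp(b) ∧ opp(d(l)) ∧ opp(h(l, l)) ∧ opp(l) ∧ opp(l), d(h(b ∧ b ∧ b ∧ l, d(l)))), g(d(l) ∧ d(l) ∧ opp(l) ∧ opp(l) ∧ opp(l), h(b ∧ b ∧ g(l, b, b) ∧ l ∧ l ∧ l ∧ l, g(b, b, b) ∧ g(l, b, b)), h(b ∧ b ∧ d(b) ∧ g(b, b, b) ∧ g(l, b, l) ∧ l, d(b ∧ b ∧ b ∧ l)))))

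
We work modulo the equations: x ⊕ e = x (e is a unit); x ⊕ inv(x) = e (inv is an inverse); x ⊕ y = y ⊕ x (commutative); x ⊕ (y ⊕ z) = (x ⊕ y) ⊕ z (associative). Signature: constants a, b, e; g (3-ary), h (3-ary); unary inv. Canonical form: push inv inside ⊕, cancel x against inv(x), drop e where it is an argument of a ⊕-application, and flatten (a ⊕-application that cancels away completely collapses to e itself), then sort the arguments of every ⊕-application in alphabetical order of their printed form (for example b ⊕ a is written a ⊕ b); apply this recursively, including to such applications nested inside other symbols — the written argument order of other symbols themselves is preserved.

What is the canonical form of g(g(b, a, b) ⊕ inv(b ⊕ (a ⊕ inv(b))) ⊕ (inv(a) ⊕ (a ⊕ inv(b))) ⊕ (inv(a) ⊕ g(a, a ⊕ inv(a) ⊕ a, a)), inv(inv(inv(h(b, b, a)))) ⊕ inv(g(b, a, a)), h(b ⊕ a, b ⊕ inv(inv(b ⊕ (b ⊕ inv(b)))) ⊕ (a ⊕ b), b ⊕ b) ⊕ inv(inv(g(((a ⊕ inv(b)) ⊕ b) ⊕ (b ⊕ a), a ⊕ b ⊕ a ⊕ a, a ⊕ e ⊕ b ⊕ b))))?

Work inside:  h(b ⊕ a, b ⊕ inv(inv(b ⊕ (b ⊕ inv(b)))) ⊕ (a ⊕ b), b ⊕ b) ⊕ inv(inv(g(((a ⊕ inv(b)) ⊕ b) ⊕ (b ⊕ a), a ⊕ b ⊕ a ⊕ a, a ⊕ e ⊕ b ⊕ b)))
Push inv inside:  distribute inv over ⊕ and collapse double inv
Collect terms:  h(a ⊕ b, a ⊕ b ⊕ b ⊕ b, b ⊕ b) ⊕ g(a ⊕ a ⊕ b, a ⊕ a ⊕ a ⊕ b, a ⊕ b ⊕ b)
Sort arguments:  g(a ⊕ a ⊕ b, a ⊕ a ⊕ a ⊕ b, a ⊕ b ⊕ b) ⊕ h(a ⊕ b, a ⊕ b ⊕ b ⊕ b, b ⊕ b)
Put back:  g(g(a, a, a) ⊕ g(b, a, b) ⊕ inv(a) ⊕ inv(a) ⊕ inv(b), inv(g(b, a, a)) ⊕ inv(h(b, b, a)), g(a ⊕ a ⊕ b, a ⊕ a ⊕ a ⊕ b, a ⊕ b ⊕ b) ⊕ h(a ⊕ b, a ⊕ b ⊕ b ⊕ b, b ⊕ b))

Answer: g(g(a, a, a) ⊕ g(b, a, b) ⊕ inv(a) ⊕ inv(a) ⊕ inv(b), inv(g(b, a, a)) ⊕ inv(h(b, b, a)), g(a ⊕ a ⊕ b, a ⊕ a ⊕ a ⊕ b, a ⊕ b ⊕ b) ⊕ h(a ⊕ b, a ⊕ b ⊕ b ⊕ b, b ⊕ b))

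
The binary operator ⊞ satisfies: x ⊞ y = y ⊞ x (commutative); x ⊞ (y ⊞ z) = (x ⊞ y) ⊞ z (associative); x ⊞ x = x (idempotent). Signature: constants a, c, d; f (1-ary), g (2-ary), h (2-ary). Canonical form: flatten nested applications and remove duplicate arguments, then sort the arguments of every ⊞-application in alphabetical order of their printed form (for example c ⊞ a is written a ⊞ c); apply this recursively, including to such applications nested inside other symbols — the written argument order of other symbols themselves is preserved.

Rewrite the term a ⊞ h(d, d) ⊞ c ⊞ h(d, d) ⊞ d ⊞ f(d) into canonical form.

Answer: a ⊞ c ⊞ d ⊞ f(d) ⊞ h(d, d)

Derivation:
Idempotence:  drop duplicate h(d, d)
Order the arguments:  a ⊞ c ⊞ d ⊞ f(d) ⊞ h(d, d)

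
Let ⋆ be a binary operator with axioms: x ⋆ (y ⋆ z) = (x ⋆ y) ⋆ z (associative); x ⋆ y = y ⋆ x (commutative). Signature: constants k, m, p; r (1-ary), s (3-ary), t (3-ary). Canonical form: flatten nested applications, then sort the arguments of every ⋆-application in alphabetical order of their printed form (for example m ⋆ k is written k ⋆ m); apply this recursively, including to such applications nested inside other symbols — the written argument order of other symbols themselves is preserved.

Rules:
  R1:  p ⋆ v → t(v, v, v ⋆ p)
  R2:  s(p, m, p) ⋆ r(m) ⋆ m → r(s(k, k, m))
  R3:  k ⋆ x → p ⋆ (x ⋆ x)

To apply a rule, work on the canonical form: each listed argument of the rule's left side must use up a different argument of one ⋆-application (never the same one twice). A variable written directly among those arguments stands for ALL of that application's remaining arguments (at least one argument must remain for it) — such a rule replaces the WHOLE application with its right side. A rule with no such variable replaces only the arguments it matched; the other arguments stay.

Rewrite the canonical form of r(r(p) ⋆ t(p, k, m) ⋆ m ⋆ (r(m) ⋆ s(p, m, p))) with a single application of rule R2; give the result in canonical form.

Canonical form:  r(m ⋆ r(m) ⋆ r(p) ⋆ s(p, m, p) ⋆ t(p, k, m))
R2 matches:  uses m, r(m), s(p, m, p)
Result:  r(r(p) ⋆ r(s(k, k, m)) ⋆ t(p, k, m))

Answer: r(r(p) ⋆ r(s(k, k, m)) ⋆ t(p, k, m))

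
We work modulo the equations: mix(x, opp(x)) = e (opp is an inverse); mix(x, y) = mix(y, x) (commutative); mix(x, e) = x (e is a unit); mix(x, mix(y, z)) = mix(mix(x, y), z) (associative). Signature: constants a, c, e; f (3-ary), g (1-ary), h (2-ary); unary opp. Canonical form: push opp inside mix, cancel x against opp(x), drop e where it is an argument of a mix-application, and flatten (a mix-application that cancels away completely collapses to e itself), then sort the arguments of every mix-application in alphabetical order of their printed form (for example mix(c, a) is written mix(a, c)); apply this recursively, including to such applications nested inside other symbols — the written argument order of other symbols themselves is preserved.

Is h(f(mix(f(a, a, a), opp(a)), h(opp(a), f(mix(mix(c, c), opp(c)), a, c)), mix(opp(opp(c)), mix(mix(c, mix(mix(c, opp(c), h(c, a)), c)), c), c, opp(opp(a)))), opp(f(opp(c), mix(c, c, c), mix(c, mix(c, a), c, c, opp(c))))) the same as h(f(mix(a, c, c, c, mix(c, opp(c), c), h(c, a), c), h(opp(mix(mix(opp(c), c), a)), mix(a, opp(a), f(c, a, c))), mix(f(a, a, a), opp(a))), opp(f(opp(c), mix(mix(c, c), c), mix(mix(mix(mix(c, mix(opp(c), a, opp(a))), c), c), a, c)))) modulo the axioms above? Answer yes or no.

Left:  h(f(mix(f(a, a, a), opp(a)), h(opp(a), f(mix(mix(c, c), opp(c)), a, c)), mix(opp(opp(c)), mix(mix(c, mix(mix(c, opp(c), h(c, a)), c)), c), c, opp(opp(a)))), opp(f(opp(c), mix(c, c, c), mix(c, mix(c, a), c, c, opp(c)))))
  Descend into:  mix(opp(opp(c)), mix(mix(c, mix(mix(c, opp(c), h(c, a)), c)), c), c, opp(opp(a)))
  Push opp inside:  distribute opp over mix and collapse double opp
  Combine occurrences:  mix(c, c, c, c, c, h(c, a), a)
  Sort arguments:  mix(a, c, c, c, c, c, h(c, a))
  Reassemble:  h(f(mix(f(a, a, a), opp(a)), h(opp(a), f(c, a, c)), mix(a, c, c, c, c, c, h(c, a))), opp(f(opp(c), mix(c, c, c), mix(a, c, c, c))))
Right:  h(f(mix(a, c, c, c, mix(c, opp(c), c), h(c, a), c), h(opp(mix(mix(opp(c), c), a)), mix(a, opp(a), f(c, a, c))), mix(f(a, a, a), opp(a))), opp(f(opp(c), mix(mix(c, c), c), mix(mix(mix(mix(c, mix(opp(c), a, opp(a))), c), c), a, c))))
  Descend into:  mix(mix(mix(mix(c, mix(opp(c), a, opp(a))), c), c), a, c)
  Collect terms:  mix(c, c, c, a)
  Order the arguments:  mix(a, c, c, c)
  Rebuild:  h(f(mix(a, c, c, c, c, c, h(c, a)), h(opp(a), f(c, a, c)), mix(f(a, a, a), opp(a))), opp(f(opp(c), mix(c, c, c), mix(a, c, c, c))))

Answer: no — h(f(mix(f(a, a, a), opp(a)), h(opp(a), f(c, a, c)), mix(a, c, c, c, c, c, h(c, a))), opp(f(opp(c), mix(c, c, c), mix(a, c, c, c)))) vs h(f(mix(a, c, c, c, c, c, h(c, a)), h(opp(a), f(c, a, c)), mix(f(a, a, a), opp(a))), opp(f(opp(c), mix(c, c, c), mix(a, c, c, c))))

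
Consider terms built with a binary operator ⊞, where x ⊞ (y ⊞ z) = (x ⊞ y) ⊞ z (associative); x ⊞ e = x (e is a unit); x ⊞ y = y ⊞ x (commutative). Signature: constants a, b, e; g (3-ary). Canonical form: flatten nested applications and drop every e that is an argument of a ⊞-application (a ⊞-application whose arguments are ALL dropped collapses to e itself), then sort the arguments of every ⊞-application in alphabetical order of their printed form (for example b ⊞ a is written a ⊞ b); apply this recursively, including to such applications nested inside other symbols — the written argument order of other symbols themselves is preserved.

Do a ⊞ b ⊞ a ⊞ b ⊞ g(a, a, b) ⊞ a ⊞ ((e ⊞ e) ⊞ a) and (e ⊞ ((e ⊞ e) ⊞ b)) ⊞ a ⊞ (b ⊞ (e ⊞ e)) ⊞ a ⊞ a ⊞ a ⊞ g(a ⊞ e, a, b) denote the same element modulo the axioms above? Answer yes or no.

Answer: yes — both canonical forms are a ⊞ a ⊞ a ⊞ a ⊞ b ⊞ b ⊞ g(a, a, b)

Derivation:
Left:  a ⊞ b ⊞ a ⊞ b ⊞ g(a, a, b) ⊞ a ⊞ ((e ⊞ e) ⊞ a)
  Flatten:  a ⊞ b ⊞ a ⊞ b ⊞ g(a, a, b) ⊞ a ⊞ e ⊞ e ⊞ a
  Units out:  drop e (×2)
  Sort arguments:  a ⊞ a ⊞ a ⊞ a ⊞ b ⊞ b ⊞ g(a, a, b)
Right:  (e ⊞ ((e ⊞ e) ⊞ b)) ⊞ a ⊞ (b ⊞ (e ⊞ e)) ⊞ a ⊞ a ⊞ a ⊞ g(a ⊞ e, a, b)
  Flatten:  e ⊞ e ⊞ e ⊞ b ⊞ a ⊞ b ⊞ e ⊞ e ⊞ a ⊞ a ⊞ a ⊞ g(a ⊞ e, a, b)
  Inside:  g(a ⊞ e, a, b)  →  g(a, a, b)
  Unit:  drop e (×5)
  Order the arguments:  a ⊞ a ⊞ a ⊞ a ⊞ b ⊞ b ⊞ g(a, a, b)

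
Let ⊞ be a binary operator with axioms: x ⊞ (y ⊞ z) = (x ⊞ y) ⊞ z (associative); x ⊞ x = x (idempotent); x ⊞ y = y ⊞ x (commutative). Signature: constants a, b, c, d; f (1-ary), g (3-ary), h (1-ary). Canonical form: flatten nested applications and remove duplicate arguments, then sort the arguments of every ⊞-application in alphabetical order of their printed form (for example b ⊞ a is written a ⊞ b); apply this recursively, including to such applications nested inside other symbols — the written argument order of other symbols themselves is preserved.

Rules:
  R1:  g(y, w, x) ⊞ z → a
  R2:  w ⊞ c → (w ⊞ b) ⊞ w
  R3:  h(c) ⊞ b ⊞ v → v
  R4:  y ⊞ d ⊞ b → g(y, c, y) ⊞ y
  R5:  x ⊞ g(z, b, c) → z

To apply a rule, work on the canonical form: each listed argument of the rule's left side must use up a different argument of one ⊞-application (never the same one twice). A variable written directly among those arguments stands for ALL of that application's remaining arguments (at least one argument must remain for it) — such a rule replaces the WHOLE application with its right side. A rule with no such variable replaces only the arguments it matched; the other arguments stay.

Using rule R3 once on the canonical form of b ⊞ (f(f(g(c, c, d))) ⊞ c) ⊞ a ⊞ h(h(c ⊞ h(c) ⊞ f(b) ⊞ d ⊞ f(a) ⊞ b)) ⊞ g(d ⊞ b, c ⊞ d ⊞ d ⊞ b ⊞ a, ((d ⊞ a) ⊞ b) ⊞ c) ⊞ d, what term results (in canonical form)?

Canonical form:  a ⊞ b ⊞ c ⊞ d ⊞ f(f(g(c, c, d))) ⊞ g(b ⊞ d, a ⊞ b ⊞ c ⊞ d, a ⊞ b ⊞ c ⊞ d) ⊞ h(h(b ⊞ c ⊞ d ⊞ f(a) ⊞ f(b) ⊞ h(c)))
Apply R3:  consuming b, h(c);  v := c ⊞ d ⊞ f(a) ⊞ f(b)
The variable takes the whole remainder — replace the entire application.
Giving:  a ⊞ b ⊞ c ⊞ d ⊞ f(f(g(c, c, d))) ⊞ g(b ⊞ d, a ⊞ b ⊞ c ⊞ d, a ⊞ b ⊞ c ⊞ d) ⊞ h(h(c ⊞ d ⊞ f(a) ⊞ f(b)))

Answer: a ⊞ b ⊞ c ⊞ d ⊞ f(f(g(c, c, d))) ⊞ g(b ⊞ d, a ⊞ b ⊞ c ⊞ d, a ⊞ b ⊞ c ⊞ d) ⊞ h(h(c ⊞ d ⊞ f(a) ⊞ f(b)))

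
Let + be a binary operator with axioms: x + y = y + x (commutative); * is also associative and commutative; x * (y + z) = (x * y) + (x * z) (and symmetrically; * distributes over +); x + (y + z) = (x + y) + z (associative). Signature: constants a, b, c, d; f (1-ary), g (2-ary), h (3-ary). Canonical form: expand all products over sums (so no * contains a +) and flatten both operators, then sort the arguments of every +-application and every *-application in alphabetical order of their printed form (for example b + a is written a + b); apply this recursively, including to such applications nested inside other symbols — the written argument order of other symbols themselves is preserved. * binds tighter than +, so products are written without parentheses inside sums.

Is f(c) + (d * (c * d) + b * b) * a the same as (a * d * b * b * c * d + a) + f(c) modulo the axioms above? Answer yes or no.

Answer: no — a * b * b + a * c * d * d + f(c) vs a + a * b * b * c * d * d + f(c)

Derivation:
Left:  f(c) + (d * (c * d) + b * b) * a
  Expand:  f(c) + a * c * d * d + a * b * b
  Sort:  a * b * b + a * c * d * d + f(c)
Right:  (a * d * b * b * c * d + a) + f(c)
  Flatten:  a * b * b * c * d * d + a + f(c)
  Sort arguments:  a + a * b * b * c * d * d + f(c)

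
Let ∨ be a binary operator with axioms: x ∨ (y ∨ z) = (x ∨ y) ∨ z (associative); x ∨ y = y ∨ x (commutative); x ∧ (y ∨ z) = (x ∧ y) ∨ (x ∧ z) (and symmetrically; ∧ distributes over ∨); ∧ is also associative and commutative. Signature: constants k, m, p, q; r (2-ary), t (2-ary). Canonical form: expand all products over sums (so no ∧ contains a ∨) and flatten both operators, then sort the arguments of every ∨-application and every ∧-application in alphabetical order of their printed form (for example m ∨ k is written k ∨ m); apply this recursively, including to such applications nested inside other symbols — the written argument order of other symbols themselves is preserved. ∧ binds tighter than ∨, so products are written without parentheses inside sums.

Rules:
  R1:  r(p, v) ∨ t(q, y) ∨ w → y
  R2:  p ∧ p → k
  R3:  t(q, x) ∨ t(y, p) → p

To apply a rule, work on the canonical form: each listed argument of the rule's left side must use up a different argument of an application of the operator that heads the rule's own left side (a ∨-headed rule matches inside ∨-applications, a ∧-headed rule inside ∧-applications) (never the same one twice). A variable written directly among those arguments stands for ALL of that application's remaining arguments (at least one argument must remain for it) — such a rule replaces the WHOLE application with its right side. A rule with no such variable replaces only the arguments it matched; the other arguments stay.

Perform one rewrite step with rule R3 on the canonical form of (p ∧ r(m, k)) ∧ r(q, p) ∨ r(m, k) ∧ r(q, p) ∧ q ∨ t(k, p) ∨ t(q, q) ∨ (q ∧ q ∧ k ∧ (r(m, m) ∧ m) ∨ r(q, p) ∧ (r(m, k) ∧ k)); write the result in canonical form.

Answer: k ∧ m ∧ q ∧ q ∧ r(m, m) ∨ k ∧ r(m, k) ∧ r(q, p) ∨ p ∨ p ∧ r(m, k) ∧ r(q, p) ∨ q ∧ r(m, k) ∧ r(q, p)

Derivation:
Canonical form:  k ∧ m ∧ q ∧ q ∧ r(m, m) ∨ k ∧ r(m, k) ∧ r(q, p) ∨ p ∧ r(m, k) ∧ r(q, p) ∨ q ∧ r(m, k) ∧ r(q, p) ∨ t(k, p) ∨ t(q, q)
R3 matches:  uses t(k, p), t(q, q);  x := q, y := k
Result:  k ∧ m ∧ q ∧ q ∧ r(m, m) ∨ k ∧ r(m, k) ∧ r(q, p) ∨ p ∨ p ∧ r(m, k) ∧ r(q, p) ∨ q ∧ r(m, k) ∧ r(q, p)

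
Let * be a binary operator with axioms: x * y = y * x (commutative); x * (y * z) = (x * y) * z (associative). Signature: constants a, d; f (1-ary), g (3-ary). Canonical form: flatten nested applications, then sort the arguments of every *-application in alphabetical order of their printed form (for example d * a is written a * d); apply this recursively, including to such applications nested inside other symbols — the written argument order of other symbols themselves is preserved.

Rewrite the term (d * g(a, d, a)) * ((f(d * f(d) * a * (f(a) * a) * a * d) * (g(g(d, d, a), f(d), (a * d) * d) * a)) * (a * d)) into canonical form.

Answer: a * a * d * d * f(a * a * a * d * d * f(a) * f(d)) * g(a, d, a) * g(g(d, d, a), f(d), a * d * d)

Derivation:
Flatten:  d * g(a, d, a) * f(d * f(d) * a * (f(a) * a) * a * d) * g(g(d, d, a), f(d), (a * d) * d) * a * a * d
Simplify inside:  f(d * f(d) * a * (f(a) * a) * a * d)  →  f(a * a * a * d * d * f(a) * f(d))
Canonicalize subterm:  g(g(d, d, a), f(d), (a * d) * d)  →  g(g(d, d, a), f(d), a * d * d)
Sort:  a * a * d * d * f(a * a * a * d * d * f(a) * f(d)) * g(a, d, a) * g(g(d, d, a), f(d), a * d * d)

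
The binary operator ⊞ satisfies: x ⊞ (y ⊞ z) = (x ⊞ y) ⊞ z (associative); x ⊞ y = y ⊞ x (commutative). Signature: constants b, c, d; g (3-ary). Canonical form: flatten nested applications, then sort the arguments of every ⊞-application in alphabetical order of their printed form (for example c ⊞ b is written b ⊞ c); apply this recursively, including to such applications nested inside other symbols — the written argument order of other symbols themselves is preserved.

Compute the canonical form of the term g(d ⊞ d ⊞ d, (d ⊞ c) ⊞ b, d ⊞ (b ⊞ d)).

Work inside:  d ⊞ (b ⊞ d)
Merge nested applications:  d ⊞ b ⊞ d
Order the arguments:  b ⊞ d ⊞ d
Rebuild:  g(d ⊞ d ⊞ d, b ⊞ c ⊞ d, b ⊞ d ⊞ d)

Answer: g(d ⊞ d ⊞ d, b ⊞ c ⊞ d, b ⊞ d ⊞ d)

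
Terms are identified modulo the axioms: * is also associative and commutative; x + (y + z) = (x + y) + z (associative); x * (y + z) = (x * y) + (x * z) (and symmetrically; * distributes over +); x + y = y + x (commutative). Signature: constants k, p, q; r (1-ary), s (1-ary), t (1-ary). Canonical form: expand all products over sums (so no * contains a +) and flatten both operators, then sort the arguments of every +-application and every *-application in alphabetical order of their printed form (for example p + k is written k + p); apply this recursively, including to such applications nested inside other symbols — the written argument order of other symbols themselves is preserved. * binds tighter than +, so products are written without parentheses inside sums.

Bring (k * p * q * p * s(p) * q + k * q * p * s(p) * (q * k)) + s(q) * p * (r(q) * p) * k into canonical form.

Answer: k * k * p * q * q * s(p) + k * p * p * q * q * s(p) + k * p * p * r(q) * s(q)

Derivation:
Merge nested applications:  k * p * p * q * q * s(p) + k * k * p * q * q * s(p) + k * p * p * r(q) * s(q)
Sort arguments:  k * k * p * q * q * s(p) + k * p * p * q * q * s(p) + k * p * p * r(q) * s(q)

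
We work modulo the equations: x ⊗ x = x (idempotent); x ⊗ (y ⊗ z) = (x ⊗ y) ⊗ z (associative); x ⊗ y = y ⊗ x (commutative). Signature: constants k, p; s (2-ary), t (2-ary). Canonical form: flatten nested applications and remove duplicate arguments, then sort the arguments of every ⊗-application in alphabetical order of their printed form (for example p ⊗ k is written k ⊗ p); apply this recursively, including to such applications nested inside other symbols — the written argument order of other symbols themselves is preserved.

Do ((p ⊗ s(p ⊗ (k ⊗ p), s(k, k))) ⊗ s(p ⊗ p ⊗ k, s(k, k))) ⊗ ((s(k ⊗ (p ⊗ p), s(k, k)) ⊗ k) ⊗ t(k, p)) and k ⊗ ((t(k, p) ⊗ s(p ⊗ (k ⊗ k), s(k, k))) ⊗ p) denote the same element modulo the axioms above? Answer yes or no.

Left:  ((p ⊗ s(p ⊗ (k ⊗ p), s(k, k))) ⊗ s(p ⊗ p ⊗ k, s(k, k))) ⊗ ((s(k ⊗ (p ⊗ p), s(k, k)) ⊗ k) ⊗ t(k, p))
  Merge nested applications:  p ⊗ s(p ⊗ (k ⊗ p), s(k, k)) ⊗ s(p ⊗ p ⊗ k, s(k, k)) ⊗ s(k ⊗ (p ⊗ p), s(k, k)) ⊗ k ⊗ t(k, p)
  Canonicalize subterm:  s(p ⊗ (k ⊗ p), s(k, k))  →  s(k ⊗ p, s(k, k))
  Canonicalize subterm:  s(p ⊗ p ⊗ k, s(k, k))  →  s(k ⊗ p, s(k, k))
  Canonicalize subterm:  s(k ⊗ (p ⊗ p), s(k, k))  →  s(k ⊗ p, s(k, k))
  Idempotence:  drop duplicate s(k ⊗ p, s(k, k)), s(k ⊗ p, s(k, k))
  Sort arguments:  k ⊗ p ⊗ s(k ⊗ p, s(k, k)) ⊗ t(k, p)
Right:  k ⊗ ((t(k, p) ⊗ s(p ⊗ (k ⊗ k), s(k, k))) ⊗ p)
  Un-nest:  k ⊗ t(k, p) ⊗ s(p ⊗ (k ⊗ k), s(k, k)) ⊗ p
  Canonicalize subterm:  s(p ⊗ (k ⊗ k), s(k, k))  →  s(k ⊗ p, s(k, k))
  Order the arguments:  k ⊗ p ⊗ s(k ⊗ p, s(k, k)) ⊗ t(k, p)

Answer: yes — both canonical forms are k ⊗ p ⊗ s(k ⊗ p, s(k, k)) ⊗ t(k, p)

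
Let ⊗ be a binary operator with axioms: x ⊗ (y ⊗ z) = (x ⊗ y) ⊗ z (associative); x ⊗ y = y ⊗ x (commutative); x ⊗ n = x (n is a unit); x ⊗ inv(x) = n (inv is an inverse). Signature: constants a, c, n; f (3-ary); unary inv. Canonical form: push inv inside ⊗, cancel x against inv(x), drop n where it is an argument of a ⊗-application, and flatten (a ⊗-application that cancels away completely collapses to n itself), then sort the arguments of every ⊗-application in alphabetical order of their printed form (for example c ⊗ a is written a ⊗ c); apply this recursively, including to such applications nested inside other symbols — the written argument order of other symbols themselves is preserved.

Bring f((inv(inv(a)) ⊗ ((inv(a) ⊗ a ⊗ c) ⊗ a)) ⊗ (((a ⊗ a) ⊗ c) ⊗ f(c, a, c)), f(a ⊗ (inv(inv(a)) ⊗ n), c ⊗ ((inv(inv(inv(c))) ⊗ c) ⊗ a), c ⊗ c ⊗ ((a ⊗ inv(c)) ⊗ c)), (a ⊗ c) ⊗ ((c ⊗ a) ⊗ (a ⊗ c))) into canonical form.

Answer: f(a ⊗ a ⊗ a ⊗ a ⊗ c ⊗ c ⊗ f(c, a, c), f(a ⊗ a, a ⊗ c, a ⊗ c ⊗ c), a ⊗ a ⊗ a ⊗ c ⊗ c ⊗ c)

Derivation:
Focus inside:  (inv(inv(a)) ⊗ ((inv(a) ⊗ a ⊗ c) ⊗ a)) ⊗ (((a ⊗ a) ⊗ c) ⊗ f(c, a, c))
Push inv inside:  distribute inv over ⊗ and collapse double inv
Collect terms:  a ⊗ a ⊗ a ⊗ a ⊗ c ⊗ c ⊗ f(c, a, c)
Rebuild:  f(a ⊗ a ⊗ a ⊗ a ⊗ c ⊗ c ⊗ f(c, a, c), f(a ⊗ a, a ⊗ c, a ⊗ c ⊗ c), a ⊗ a ⊗ a ⊗ c ⊗ c ⊗ c)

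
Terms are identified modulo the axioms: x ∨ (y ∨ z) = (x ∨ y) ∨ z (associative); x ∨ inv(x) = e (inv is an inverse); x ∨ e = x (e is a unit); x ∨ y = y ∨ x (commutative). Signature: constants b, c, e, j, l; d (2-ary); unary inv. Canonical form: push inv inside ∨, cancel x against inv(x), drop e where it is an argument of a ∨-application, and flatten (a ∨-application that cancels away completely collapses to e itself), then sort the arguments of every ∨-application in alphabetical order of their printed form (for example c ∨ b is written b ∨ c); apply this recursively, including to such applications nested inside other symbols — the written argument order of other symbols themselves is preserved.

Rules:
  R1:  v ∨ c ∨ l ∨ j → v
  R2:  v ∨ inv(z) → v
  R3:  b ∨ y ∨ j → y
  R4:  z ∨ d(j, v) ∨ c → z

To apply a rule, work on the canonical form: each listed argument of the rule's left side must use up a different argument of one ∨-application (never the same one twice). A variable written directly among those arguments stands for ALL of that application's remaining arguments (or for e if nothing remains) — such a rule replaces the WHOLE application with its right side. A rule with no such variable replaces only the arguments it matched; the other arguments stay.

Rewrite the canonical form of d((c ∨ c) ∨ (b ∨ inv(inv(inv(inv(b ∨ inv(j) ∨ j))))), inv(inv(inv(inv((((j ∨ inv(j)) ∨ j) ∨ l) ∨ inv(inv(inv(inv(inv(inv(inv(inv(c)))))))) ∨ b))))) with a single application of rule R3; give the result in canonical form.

Answer: d(b ∨ b ∨ c ∨ c, c ∨ l)

Derivation:
Canonical form:  d(b ∨ b ∨ c ∨ c, b ∨ c ∨ j ∨ l)
Match R3:  consume b, j;  y := c ∨ l
The extension variable absorbs all remaining arguments, so the whole application is rewritten.
New term:  d(b ∨ b ∨ c ∨ c, c ∨ l)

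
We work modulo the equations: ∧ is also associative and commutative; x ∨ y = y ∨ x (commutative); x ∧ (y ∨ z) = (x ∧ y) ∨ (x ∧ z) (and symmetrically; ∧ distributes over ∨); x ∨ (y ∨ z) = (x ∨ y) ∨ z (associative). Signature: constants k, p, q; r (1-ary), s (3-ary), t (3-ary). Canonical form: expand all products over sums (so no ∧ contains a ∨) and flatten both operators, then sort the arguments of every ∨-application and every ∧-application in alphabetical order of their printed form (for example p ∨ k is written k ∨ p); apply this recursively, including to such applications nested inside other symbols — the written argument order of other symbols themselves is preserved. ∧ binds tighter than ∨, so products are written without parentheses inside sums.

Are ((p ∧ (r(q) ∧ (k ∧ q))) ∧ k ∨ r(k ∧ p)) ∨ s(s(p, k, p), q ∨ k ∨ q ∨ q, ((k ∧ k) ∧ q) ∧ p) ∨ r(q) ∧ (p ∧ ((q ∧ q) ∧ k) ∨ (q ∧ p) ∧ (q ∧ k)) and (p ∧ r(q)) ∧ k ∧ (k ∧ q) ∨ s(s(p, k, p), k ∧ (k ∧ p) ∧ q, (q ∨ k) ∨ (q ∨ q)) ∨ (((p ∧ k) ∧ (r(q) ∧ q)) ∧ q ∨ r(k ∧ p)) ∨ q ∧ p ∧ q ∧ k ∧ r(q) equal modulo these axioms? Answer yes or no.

Left:  ((p ∧ (r(q) ∧ (k ∧ q))) ∧ k ∨ r(k ∧ p)) ∨ s(s(p, k, p), q ∨ k ∨ q ∨ q, ((k ∧ k) ∧ q) ∧ p) ∨ r(q) ∧ (p ∧ ((q ∧ q) ∧ k) ∨ (q ∧ p) ∧ (q ∧ k))
  Expand:  k ∧ k ∧ p ∧ q ∧ r(q) ∨ r(k ∧ p) ∨ s(s(p, k, p), k ∨ q ∨ q ∨ q, k ∧ k ∧ p ∧ q) ∨ k ∧ p ∧ q ∧ q ∧ r(q) ∨ k ∧ p ∧ q ∧ q ∧ r(q)
  Order the arguments:  k ∧ k ∧ p ∧ q ∧ r(q) ∨ k ∧ p ∧ q ∧ q ∧ r(q) ∨ k ∧ p ∧ q ∧ q ∧ r(q) ∨ r(k ∧ p) ∨ s(s(p, k, p), k ∨ q ∨ q ∨ q, k ∧ k ∧ p ∧ q)
Right:  (p ∧ r(q)) ∧ k ∧ (k ∧ q) ∨ s(s(p, k, p), k ∧ (k ∧ p) ∧ q, (q ∨ k) ∨ (q ∨ q)) ∨ (((p ∧ k) ∧ (r(q) ∧ q)) ∧ q ∨ r(k ∧ p)) ∨ q ∧ p ∧ q ∧ k ∧ r(q)
  Merge nested applications:  k ∧ k ∧ p ∧ q ∧ r(q) ∨ s(s(p, k, p), k ∧ k ∧ p ∧ q, k ∨ q ∨ q ∨ q) ∨ k ∧ p ∧ q ∧ q ∧ r(q) ∨ r(k ∧ p) ∨ k ∧ p ∧ q ∧ q ∧ r(q)
  Sort:  k ∧ k ∧ p ∧ q ∧ r(q) ∨ k ∧ p ∧ q ∧ q ∧ r(q) ∨ k ∧ p ∧ q ∧ q ∧ r(q) ∨ r(k ∧ p) ∨ s(s(p, k, p), k ∧ k ∧ p ∧ q, k ∨ q ∨ q ∨ q)

Answer: no — k ∧ k ∧ p ∧ q ∧ r(q) ∨ k ∧ p ∧ q ∧ q ∧ r(q) ∨ k ∧ p ∧ q ∧ q ∧ r(q) ∨ r(k ∧ p) ∨ s(s(p, k, p), k ∨ q ∨ q ∨ q, k ∧ k ∧ p ∧ q) vs k ∧ k ∧ p ∧ q ∧ r(q) ∨ k ∧ p ∧ q ∧ q ∧ r(q) ∨ k ∧ p ∧ q ∧ q ∧ r(q) ∨ r(k ∧ p) ∨ s(s(p, k, p), k ∧ k ∧ p ∧ q, k ∨ q ∨ q ∨ q)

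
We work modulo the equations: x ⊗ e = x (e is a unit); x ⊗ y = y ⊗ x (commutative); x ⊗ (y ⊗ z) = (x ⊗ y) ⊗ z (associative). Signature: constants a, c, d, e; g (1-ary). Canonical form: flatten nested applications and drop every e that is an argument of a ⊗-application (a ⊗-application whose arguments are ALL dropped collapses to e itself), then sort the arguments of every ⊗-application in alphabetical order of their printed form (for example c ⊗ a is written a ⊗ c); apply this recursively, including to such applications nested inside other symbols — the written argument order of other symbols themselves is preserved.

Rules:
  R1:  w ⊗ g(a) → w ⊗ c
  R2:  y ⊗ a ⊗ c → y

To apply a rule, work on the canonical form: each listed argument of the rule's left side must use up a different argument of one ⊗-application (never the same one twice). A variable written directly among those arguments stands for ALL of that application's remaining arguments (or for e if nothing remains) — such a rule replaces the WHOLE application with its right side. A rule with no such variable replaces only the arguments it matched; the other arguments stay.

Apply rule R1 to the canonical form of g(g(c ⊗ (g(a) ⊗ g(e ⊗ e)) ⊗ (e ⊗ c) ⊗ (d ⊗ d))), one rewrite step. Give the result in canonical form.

Canonical form:  g(g(c ⊗ c ⊗ d ⊗ d ⊗ g(a) ⊗ g(e)))
R1 matches:  uses g(a);  w := c ⊗ c ⊗ d ⊗ d ⊗ g(e)
The variable takes the whole remainder — replace the entire application.
Giving:  g(g(c ⊗ c ⊗ c ⊗ d ⊗ d ⊗ g(e)))

Answer: g(g(c ⊗ c ⊗ c ⊗ d ⊗ d ⊗ g(e)))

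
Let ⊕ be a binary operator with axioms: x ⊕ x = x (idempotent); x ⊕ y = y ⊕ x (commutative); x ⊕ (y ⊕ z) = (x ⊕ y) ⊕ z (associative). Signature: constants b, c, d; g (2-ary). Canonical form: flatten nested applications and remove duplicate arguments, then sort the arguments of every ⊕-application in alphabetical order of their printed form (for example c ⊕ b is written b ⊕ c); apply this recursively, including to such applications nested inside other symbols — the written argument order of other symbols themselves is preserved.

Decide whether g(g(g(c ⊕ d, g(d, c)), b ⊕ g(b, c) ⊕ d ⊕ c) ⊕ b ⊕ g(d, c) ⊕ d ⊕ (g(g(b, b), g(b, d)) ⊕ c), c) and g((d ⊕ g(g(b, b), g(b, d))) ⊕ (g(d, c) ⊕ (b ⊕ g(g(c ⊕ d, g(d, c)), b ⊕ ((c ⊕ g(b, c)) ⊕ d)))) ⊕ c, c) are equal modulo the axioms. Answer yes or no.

Left:  g(g(g(c ⊕ d, g(d, c)), b ⊕ g(b, c) ⊕ d ⊕ c) ⊕ b ⊕ g(d, c) ⊕ d ⊕ (g(g(b, b), g(b, d)) ⊕ c), c)
  Focus inside:  g(g(c ⊕ d, g(d, c)), b ⊕ g(b, c) ⊕ d ⊕ c) ⊕ b ⊕ g(d, c) ⊕ d ⊕ (g(g(b, b), g(b, d)) ⊕ c)
  Flatten:  g(g(c ⊕ d, g(d, c)), b ⊕ g(b, c) ⊕ d ⊕ c) ⊕ b ⊕ g(d, c) ⊕ d ⊕ g(g(b, b), g(b, d)) ⊕ c
  Canonicalize subterm:  g(g(c ⊕ d, g(d, c)), b ⊕ g(b, c) ⊕ d ⊕ c)  →  g(g(c ⊕ d, g(d, c)), b ⊕ c ⊕ d ⊕ g(b, c))
  Order the arguments:  b ⊕ c ⊕ d ⊕ g(d, c) ⊕ g(g(b, b), g(b, d)) ⊕ g(g(c ⊕ d, g(d, c)), b ⊕ c ⊕ d ⊕ g(b, c))
  Rebuild:  g(b ⊕ c ⊕ d ⊕ g(d, c) ⊕ g(g(b, b), g(b, d)) ⊕ g(g(c ⊕ d, g(d, c)), b ⊕ c ⊕ d ⊕ g(b, c)), c)
Right:  g((d ⊕ g(g(b, b), g(b, d))) ⊕ (g(d, c) ⊕ (b ⊕ g(g(c ⊕ d, g(d, c)), b ⊕ ((c ⊕ g(b, c)) ⊕ d)))) ⊕ c, c)
  Descend into:  (d ⊕ g(g(b, b), g(b, d))) ⊕ (g(d, c) ⊕ (b ⊕ g(g(c ⊕ d, g(d, c)), b ⊕ ((c ⊕ g(b, c)) ⊕ d)))) ⊕ c
  Flatten:  d ⊕ g(g(b, b), g(b, d)) ⊕ g(d, c) ⊕ b ⊕ g(g(c ⊕ d, g(d, c)), b ⊕ ((c ⊕ g(b, c)) ⊕ d)) ⊕ c
  Simplify inside:  g(g(c ⊕ d, g(d, c)), b ⊕ ((c ⊕ g(b, c)) ⊕ d))  →  g(g(c ⊕ d, g(d, c)), b ⊕ c ⊕ d ⊕ g(b, c))
  Sort arguments:  b ⊕ c ⊕ d ⊕ g(d, c) ⊕ g(g(b, b), g(b, d)) ⊕ g(g(c ⊕ d, g(d, c)), b ⊕ c ⊕ d ⊕ g(b, c))
  Rebuild:  g(b ⊕ c ⊕ d ⊕ g(d, c) ⊕ g(g(b, b), g(b, d)) ⊕ g(g(c ⊕ d, g(d, c)), b ⊕ c ⊕ d ⊕ g(b, c)), c)

Answer: yes — both canonical forms are g(b ⊕ c ⊕ d ⊕ g(d, c) ⊕ g(g(b, b), g(b, d)) ⊕ g(g(c ⊕ d, g(d, c)), b ⊕ c ⊕ d ⊕ g(b, c)), c)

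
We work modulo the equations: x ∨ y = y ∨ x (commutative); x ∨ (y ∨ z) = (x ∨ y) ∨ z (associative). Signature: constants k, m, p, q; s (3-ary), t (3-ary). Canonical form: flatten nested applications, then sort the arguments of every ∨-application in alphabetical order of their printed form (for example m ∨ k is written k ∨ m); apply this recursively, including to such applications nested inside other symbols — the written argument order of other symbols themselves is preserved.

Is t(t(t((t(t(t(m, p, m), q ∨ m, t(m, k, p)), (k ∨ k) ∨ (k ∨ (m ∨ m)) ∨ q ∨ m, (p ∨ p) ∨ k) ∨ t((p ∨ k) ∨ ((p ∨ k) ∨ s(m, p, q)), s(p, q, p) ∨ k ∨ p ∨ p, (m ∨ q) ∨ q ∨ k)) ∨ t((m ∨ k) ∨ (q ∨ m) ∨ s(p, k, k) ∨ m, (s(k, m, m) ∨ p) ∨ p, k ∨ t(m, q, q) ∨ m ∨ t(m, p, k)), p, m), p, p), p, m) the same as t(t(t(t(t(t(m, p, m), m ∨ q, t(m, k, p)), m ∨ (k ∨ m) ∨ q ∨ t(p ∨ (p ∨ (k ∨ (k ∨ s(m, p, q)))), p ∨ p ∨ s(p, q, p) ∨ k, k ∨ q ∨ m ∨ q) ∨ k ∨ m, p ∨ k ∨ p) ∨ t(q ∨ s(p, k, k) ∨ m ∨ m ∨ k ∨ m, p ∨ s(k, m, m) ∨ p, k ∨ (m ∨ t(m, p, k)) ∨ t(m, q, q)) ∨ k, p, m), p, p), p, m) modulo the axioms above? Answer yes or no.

Left:  t(t(t((t(t(t(m, p, m), q ∨ m, t(m, k, p)), (k ∨ k) ∨ (k ∨ (m ∨ m)) ∨ q ∨ m, (p ∨ p) ∨ k) ∨ t((p ∨ k) ∨ ((p ∨ k) ∨ s(m, p, q)), s(p, q, p) ∨ k ∨ p ∨ p, (m ∨ q) ∨ q ∨ k)) ∨ t((m ∨ k) ∨ (q ∨ m) ∨ s(p, k, k) ∨ m, (s(k, m, m) ∨ p) ∨ p, k ∨ t(m, q, q) ∨ m ∨ t(m, p, k)), p, m), p, p), p, m)
  Work inside:  (t(t(t(m, p, m), q ∨ m, t(m, k, p)), (k ∨ k) ∨ (k ∨ (m ∨ m)) ∨ q ∨ m, (p ∨ p) ∨ k) ∨ t((p ∨ k) ∨ ((p ∨ k) ∨ s(m, p, q)), s(p, q, p) ∨ k ∨ p ∨ p, (m ∨ q) ∨ q ∨ k)) ∨ t((m ∨ k) ∨ (q ∨ m) ∨ s(p, k, k) ∨ m, (s(k, m, m) ∨ p) ∨ p, k ∨ t(m, q, q) ∨ m ∨ t(m, p, k))
  Un-nest:  t(t(t(m, p, m), q ∨ m, t(m, k, p)), (k ∨ k) ∨ (k ∨ (m ∨ m)) ∨ q ∨ m, (p ∨ p) ∨ k) ∨ t((p ∨ k) ∨ ((p ∨ k) ∨ s(m, p, q)), s(p, q, p) ∨ k ∨ p ∨ p, (m ∨ q) ∨ q ∨ k) ∨ t((m ∨ k) ∨ (q ∨ m) ∨ s(p, k, k) ∨ m, (s(k, m, m) ∨ p) ∨ p, k ∨ t(m, q, q) ∨ m ∨ t(m, p, k))
  Canonicalize subterm:  t(t(t(m, p, m), q ∨ m, t(m, k, p)), (k ∨ k) ∨ (k ∨ (m ∨ m)) ∨ q ∨ m, (p ∨ p) ∨ k)  →  t(t(t(m, p, m), m ∨ q, t(m, k, p)), k ∨ k ∨ k ∨ m ∨ m ∨ m ∨ q, k ∨ p ∨ p)
  Simplify inside:  t((p ∨ k) ∨ ((p ∨ k) ∨ s(m, p, q)), s(p, q, p) ∨ k ∨ p ∨ p, (m ∨ q) ∨ q ∨ k)  →  t(k ∨ k ∨ p ∨ p ∨ s(m, p, q), k ∨ p ∨ p ∨ s(p, q, p), k ∨ m ∨ q ∨ q)
  Simplify inside:  t((m ∨ k) ∨ (q ∨ m) ∨ s(p, k, k) ∨ m, (s(k, m, m) ∨ p) ∨ p, k ∨ t(m, q, q) ∨ m ∨ t(m, p, k))  →  t(k ∨ m ∨ m ∨ m ∨ q ∨ s(p, k, k), p ∨ p ∨ s(k, m, m), k ∨ m ∨ t(m, p, k) ∨ t(m, q, q))
  Sort arguments:  t(k ∨ k ∨ p ∨ p ∨ s(m, p, q), k ∨ p ∨ p ∨ s(p, q, p), k ∨ m ∨ q ∨ q) ∨ t(k ∨ m ∨ m ∨ m ∨ q ∨ s(p, k, k), p ∨ p ∨ s(k, m, m), k ∨ m ∨ t(m, p, k) ∨ t(m, q, q)) ∨ t(t(t(m, p, m), m ∨ q, t(m, k, p)), k ∨ k ∨ k ∨ m ∨ m ∨ m ∨ q, k ∨ p ∨ p)
  Put back:  t(t(t(t(k ∨ k ∨ p ∨ p ∨ s(m, p, q), k ∨ p ∨ p ∨ s(p, q, p), k ∨ m ∨ q ∨ q) ∨ t(k ∨ m ∨ m ∨ m ∨ q ∨ s(p, k, k), p ∨ p ∨ s(k, m, m), k ∨ m ∨ t(m, p, k) ∨ t(m, q, q)) ∨ t(t(t(m, p, m), m ∨ q, t(m, k, p)), k ∨ k ∨ k ∨ m ∨ m ∨ m ∨ q, k ∨ p ∨ p), p, m), p, p), p, m)
Right:  t(t(t(t(t(t(m, p, m), m ∨ q, t(m, k, p)), m ∨ (k ∨ m) ∨ q ∨ t(p ∨ (p ∨ (k ∨ (k ∨ s(m, p, q)))), p ∨ p ∨ s(p, q, p) ∨ k, k ∨ q ∨ m ∨ q) ∨ k ∨ m, p ∨ k ∨ p) ∨ t(q ∨ s(p, k, k) ∨ m ∨ m ∨ k ∨ m, p ∨ s(k, m, m) ∨ p, k ∨ (m ∨ t(m, p, k)) ∨ t(m, q, q)) ∨ k, p, m), p, p), p, m)
  Work inside:  t(t(t(m, p, m), m ∨ q, t(m, k, p)), m ∨ (k ∨ m) ∨ q ∨ t(p ∨ (p ∨ (k ∨ (k ∨ s(m, p, q)))), p ∨ p ∨ s(p, q, p) ∨ k, k ∨ q ∨ m ∨ q) ∨ k ∨ m, p ∨ k ∨ p) ∨ t(q ∨ s(p, k, k) ∨ m ∨ m ∨ k ∨ m, p ∨ s(k, m, m) ∨ p, k ∨ (m ∨ t(m, p, k)) ∨ t(m, q, q)) ∨ k
  Simplify inside:  t(t(t(m, p, m), m ∨ q, t(m, k, p)), m ∨ (k ∨ m) ∨ q ∨ t(p ∨ (p ∨ (k ∨ (k ∨ s(m, p, q)))), p ∨ p ∨ s(p, q, p) ∨ k, k ∨ q ∨ m ∨ q) ∨ k ∨ m, p ∨ k ∨ p)  →  t(t(t(m, p, m), m ∨ q, t(m, k, p)), k ∨ k ∨ m ∨ m ∨ m ∨ q ∨ t(k ∨ k ∨ p ∨ p ∨ s(m, p, q), k ∨ p ∨ p ∨ s(p, q, p), k ∨ m ∨ q ∨ q), k ∨ p ∨ p)
  Canonicalize subterm:  t(q ∨ s(p, k, k) ∨ m ∨ m ∨ k ∨ m, p ∨ s(k, m, m) ∨ p, k ∨ (m ∨ t(m, p, k)) ∨ t(m, q, q))  →  t(k ∨ m ∨ m ∨ m ∨ q ∨ s(p, k, k), p ∨ p ∨ s(k, m, m), k ∨ m ∨ t(m, p, k) ∨ t(m, q, q))
  Order the arguments:  k ∨ t(k ∨ m ∨ m ∨ m ∨ q ∨ s(p, k, k), p ∨ p ∨ s(k, m, m), k ∨ m ∨ t(m, p, k) ∨ t(m, q, q)) ∨ t(t(t(m, p, m), m ∨ q, t(m, k, p)), k ∨ k ∨ m ∨ m ∨ m ∨ q ∨ t(k ∨ k ∨ p ∨ p ∨ s(m, p, q), k ∨ p ∨ p ∨ s(p, q, p), k ∨ m ∨ q ∨ q), k ∨ p ∨ p)
  Put back:  t(t(t(k ∨ t(k ∨ m ∨ m ∨ m ∨ q ∨ s(p, k, k), p ∨ p ∨ s(k, m, m), k ∨ m ∨ t(m, p, k) ∨ t(m, q, q)) ∨ t(t(t(m, p, m), m ∨ q, t(m, k, p)), k ∨ k ∨ m ∨ m ∨ m ∨ q ∨ t(k ∨ k ∨ p ∨ p ∨ s(m, p, q), k ∨ p ∨ p ∨ s(p, q, p), k ∨ m ∨ q ∨ q), k ∨ p ∨ p), p, m), p, p), p, m)

Answer: no — t(t(t(t(k ∨ k ∨ p ∨ p ∨ s(m, p, q), k ∨ p ∨ p ∨ s(p, q, p), k ∨ m ∨ q ∨ q) ∨ t(k ∨ m ∨ m ∨ m ∨ q ∨ s(p, k, k), p ∨ p ∨ s(k, m, m), k ∨ m ∨ t(m, p, k) ∨ t(m, q, q)) ∨ t(t(t(m, p, m), m ∨ q, t(m, k, p)), k ∨ k ∨ k ∨ m ∨ m ∨ m ∨ q, k ∨ p ∨ p), p, m), p, p), p, m) vs t(t(t(k ∨ t(k ∨ m ∨ m ∨ m ∨ q ∨ s(p, k, k), p ∨ p ∨ s(k, m, m), k ∨ m ∨ t(m, p, k) ∨ t(m, q, q)) ∨ t(t(t(m, p, m), m ∨ q, t(m, k, p)), k ∨ k ∨ m ∨ m ∨ m ∨ q ∨ t(k ∨ k ∨ p ∨ p ∨ s(m, p, q), k ∨ p ∨ p ∨ s(p, q, p), k ∨ m ∨ q ∨ q), k ∨ p ∨ p), p, m), p, p), p, m)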